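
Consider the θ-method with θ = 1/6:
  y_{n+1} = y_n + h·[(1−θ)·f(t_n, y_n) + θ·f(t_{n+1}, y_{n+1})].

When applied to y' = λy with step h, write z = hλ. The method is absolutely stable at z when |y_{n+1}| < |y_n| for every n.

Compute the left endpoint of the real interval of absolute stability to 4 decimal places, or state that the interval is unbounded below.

On y'=λy, z=hλ:
  y_{n+1} = y_n + z·[5/6·y_n + 1/6·y_{n+1}] ⇒ (1 − 1/6z)y_{n+1} = (1 + 5/6z)y_n
  R(z) = (1 + 5/6z)/(1 − 1/6z).

Find x<0 with |R(x)|<1.
x=-1.65: |R|=0.2941
R=−1: 1+5/6x = −1+1/6x ⇒ -2/3x=2 ⇒ x=2/(-2/3)=-3.0000
Confirm numerically:
  x=-2.833: |R|=0.92437 <1
  x=-2.239: |R|=0.63054 <1
  x=-1.962: |R|=0.47852 <1
  x=-3.471: |R|=1.19892 >1
  x=-3.041: |R|=1.01814 >1
Interval (-3.0000, 0).

z* = -3.0000.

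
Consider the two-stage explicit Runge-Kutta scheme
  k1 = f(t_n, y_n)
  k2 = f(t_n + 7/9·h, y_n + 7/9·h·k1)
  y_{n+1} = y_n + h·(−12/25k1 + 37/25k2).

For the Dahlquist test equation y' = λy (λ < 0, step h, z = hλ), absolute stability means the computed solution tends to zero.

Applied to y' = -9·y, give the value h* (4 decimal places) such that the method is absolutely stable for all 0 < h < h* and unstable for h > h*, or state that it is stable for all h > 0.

(-0.8687,0); λ=-9 ⇒ h* = (225/259)/9 = 0.0965.

Set f=λy, z=hλ:
  k1=λy_n ⇒ h·k1=z·y_n;  k2=λ(1+7/9z)y_n ⇒ h·k2=z(1+7/9z)y_n
  y_{n+1}/y_n = 1 − 12/25z + 37/25z(1+7/9z) = 1 + z + 259/225z²
  ⇒ R(z) = 1 + z + 259/225z².

Need |R(x)|<1, x<0.
x=-0.54: |R|=0.7957
R=1: x+259/225x²=0 ⇒ x=−225/259=-0.8687; min R=1−1/(4·259/225)=0.7828>−1
Confirm numerically:
  x=-0.754: |R|=0.90043 <1
  x=-0.726: |R|=0.88072 <1
  x=-0.445: |R|=0.78295 <1
  x=-1.287: |R|=1.61966 >1
  x=-1.044: |R|=1.21064 >1
  x=-1.008: |R|=1.16160 >1
So |R|<1 on (-0.8687, 0).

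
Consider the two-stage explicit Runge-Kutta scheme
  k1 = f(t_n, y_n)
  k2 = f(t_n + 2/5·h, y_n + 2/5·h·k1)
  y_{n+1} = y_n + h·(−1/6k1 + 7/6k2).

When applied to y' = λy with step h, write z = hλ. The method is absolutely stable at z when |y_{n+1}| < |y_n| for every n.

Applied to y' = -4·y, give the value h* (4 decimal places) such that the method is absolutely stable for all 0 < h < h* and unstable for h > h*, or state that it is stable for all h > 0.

Set f=λy, z=hλ:
  k1=λy_n ⇒ h·k1=z·y_n;  k2=λ(1+2/5z)y_n ⇒ h·k2=z(1+2/5z)y_n
  y_{n+1}/y_n = 1 − 1/6z + 7/6z(1+2/5z) = 1 + z + 7/15z²
  so R(z) = 1 + z + 7/15z².

Need |R(x)|<1, x<0.
x=-0.35: |R|=0.7072
R=1: x+7/15x²=0 ⇒ x=−15/7=-2.1429; min R=1−1/(4·7/15)=0.4643>−1
Confirm numerically:
  x=-1.182: |R|=0.46999 <1
  x=-1.141: |R|=0.46654 <1
  x=-0.875: |R|=0.48229 <1
  x=-2.369: |R|=1.25001 >1
  x=-2.304: |R|=1.17326 >1
Stable set (-2.1429, 0).

(-2.1429,0); λ=-4 ⇒ h* = (15/7)/4 = 0.5357.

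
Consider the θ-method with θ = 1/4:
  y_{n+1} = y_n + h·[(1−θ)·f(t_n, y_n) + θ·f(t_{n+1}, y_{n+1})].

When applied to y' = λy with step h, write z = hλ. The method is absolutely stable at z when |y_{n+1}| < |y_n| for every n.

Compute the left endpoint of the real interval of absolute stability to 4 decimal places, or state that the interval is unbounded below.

On y'=λy, z=hλ:
  y_{n+1} = y_n + z·[3/4·y_n + 1/4·y_{n+1}] ⇒ (1 − 1/4z)y_{n+1} = (1 + 3/4z)y_n
  ⇒ R(z) = (1 + 3/4z)/(1 − 1/4z).

Boundary: |R(x)|=1, x<0.
x=-0.35: |R|=0.6782
R=−1: 1+3/4x = −1+1/4x ⇒ -1/2x=2 ⇒ x=2/(-1/2)=-4.0000
Confirm numerically:
  x=-3.529: |R|=0.87488 <1
  x=-3.430: |R|=0.84657 <1
  x=-2.606: |R|=0.57796 <1
  x=-2.411: |R|=0.50429 <1
  x=-4.509: |R|=1.11964 >1
  x=-4.154: |R|=1.03777 >1
Stable set (-4.0000, 0).

z* = -4.0000.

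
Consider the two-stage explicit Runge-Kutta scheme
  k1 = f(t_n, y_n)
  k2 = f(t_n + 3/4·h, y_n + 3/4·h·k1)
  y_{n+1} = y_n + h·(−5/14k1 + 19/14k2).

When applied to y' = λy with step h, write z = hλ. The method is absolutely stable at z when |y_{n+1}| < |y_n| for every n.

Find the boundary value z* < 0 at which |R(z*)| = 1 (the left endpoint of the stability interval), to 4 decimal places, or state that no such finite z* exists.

left endpoint -0.9825.

Set f=λy, z=hλ:
  k1=λy_n ⇒ h·k1=z·y_n;  k2=λ(1+3/4z)y_n ⇒ h·k2=z(1+3/4z)y_n
  y_{n+1}/y_n = 1 − 5/14z + 19/14z(1+3/4z) = 1 + z + 57/56z²
  so R(z) = 1 + z + 57/56z².

Boundary: |R(x)|=1, x<0.
x=-0.67: |R|=0.7869
R=1: x+57/56x²=0 ⇒ x=−56/57=-0.9825; min R=1−1/(4·57/56)=0.7544>−1
Confirm numerically:
  x=-0.613: |R|=0.76948 <1
  x=-0.593: |R|=0.76493 <1
  x=-0.512: |R|=0.75483 <1
  x=-1.511: |R|=1.81289 >1
  x=-1.144: |R|=1.18811 >1
Interval (-0.9825, 0).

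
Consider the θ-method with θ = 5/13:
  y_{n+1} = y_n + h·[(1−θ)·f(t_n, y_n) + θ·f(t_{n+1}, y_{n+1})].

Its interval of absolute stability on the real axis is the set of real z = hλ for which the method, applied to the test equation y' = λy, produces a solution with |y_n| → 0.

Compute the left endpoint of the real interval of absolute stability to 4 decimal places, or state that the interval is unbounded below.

With y'=λy (z=hλ):
  y_{n+1} = y_n + z·[8/13·y_n + 5/13·y_{n+1}] ⇒ (1 − 5/13z)y_{n+1} = (1 + 8/13z)y_n
  Hence R(z) = (1 + 8/13z)/(1 − 5/13z).

Boundary: |R(x)|=1, x<0.
x=-0.32: |R|=0.7151
R=−1: 1+8/13x = −1+5/13x ⇒ -3/13x=2 ⇒ x=2/(-3/13)=-8.6667
Confirm numerically:
  x=-8.452: |R|=0.98835 <1
  x=-8.403: |R|=0.98562 <1
  x=-7.182: |R|=0.90893 <1
  x=-7.064: |R|=0.90050 <1
  x=-9.137: |R|=1.02404 >1
  x=-8.902: |R|=1.01228 >1
  x=-8.799: |R|=1.00697 >1
So |R|<1 on (-8.6667, 0).

left endpoint -8.6667.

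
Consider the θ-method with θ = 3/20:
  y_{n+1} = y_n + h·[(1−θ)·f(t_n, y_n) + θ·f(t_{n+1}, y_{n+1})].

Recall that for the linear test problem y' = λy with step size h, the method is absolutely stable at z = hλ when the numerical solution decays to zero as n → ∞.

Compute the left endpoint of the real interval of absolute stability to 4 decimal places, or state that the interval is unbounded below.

Set f=λy, z=hλ:
  y_{n+1} = y_n + z·[17/20·y_n + 3/20·y_{n+1}] ⇒ (1 − 3/20z)y_{n+1} = (1 + 17/20z)y_n
  so R(z) = (1 + 17/20z)/(1 − 3/20z).

Boundary: |R(x)|=1, x<0.
x=-0.75: |R|=0.3258
R=−1: 1+17/20x = −1+3/20x ⇒ -7/10x=2 ⇒ x=2/(-7/10)=-2.8571
Confirm numerically:
  x=-2.519: |R|=0.82821 <1
  x=-1.751: |R|=0.38677 <1
  x=-1.581: |R|=0.27794 <1
  x=-1.436: |R|=0.18150 <1
  x=-3.191: |R|=1.15805 >1
  x=-3.169: |R|=1.14796 >1
  x=-3.008: |R|=1.07277 >1
Stable set (-2.8571, 0).

left endpoint -2.8571.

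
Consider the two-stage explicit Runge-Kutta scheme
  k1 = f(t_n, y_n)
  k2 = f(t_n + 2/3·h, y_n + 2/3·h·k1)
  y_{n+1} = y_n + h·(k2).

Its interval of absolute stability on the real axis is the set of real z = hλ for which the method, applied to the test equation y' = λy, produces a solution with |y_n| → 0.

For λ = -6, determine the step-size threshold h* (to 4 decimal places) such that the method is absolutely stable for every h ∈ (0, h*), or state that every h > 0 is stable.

(-1.5000,0); λ=-6 ⇒ h* = (3/2)/6 = 0.2500.

Set f=λy, z=hλ:
  k1=λy_n ⇒ h·k1=z·y_n;  k2=λ(1+2/3z)y_n ⇒ h·k2=z(1+2/3z)y_n
  y_{n+1}/y_n = 1 + z(1+2/3z) = 1 + z + 2/3z²
  R(z) = 1 + z + 2/3z².

Need |R(x)|<1, x<0.
x=-1.26: |R|=0.7984
R=1: x+2/3x²=0 ⇒ x=−3/2=-1.5000; min R=1−1/(4·2/3)=0.6250>−1
Confirm numerically:
  x=-1.474: |R|=0.97445 <1
  x=-1.192: |R|=0.75524 <1
  x=-0.747: |R|=0.62501 <1
  x=-0.638: |R|=0.63336 <1
  x=-1.900: |R|=1.50667 >1
  x=-1.770: |R|=1.31860 >1
Stable set (-1.5000, 0).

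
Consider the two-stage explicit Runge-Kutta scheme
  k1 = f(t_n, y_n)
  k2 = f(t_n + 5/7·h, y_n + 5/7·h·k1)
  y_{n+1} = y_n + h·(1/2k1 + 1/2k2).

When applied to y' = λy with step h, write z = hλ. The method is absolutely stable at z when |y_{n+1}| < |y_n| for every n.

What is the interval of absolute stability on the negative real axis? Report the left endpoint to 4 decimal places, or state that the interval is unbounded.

With y'=λy (z=hλ):
  k1=λy_n ⇒ h·k1=z·y_n;  k2=λ(1+5/7z)y_n ⇒ h·k2=z(1+5/7z)y_n
  y_{n+1}/y_n = 1 + 1/2z + 1/2z(1+5/7z) = 1 + z + 5/14z²
  so R(z) = 1 + z + 5/14z².

Solve |R(x)|<1 on ℝ⁻.
x=-0.86: |R|=0.4041
R=1: x+5/14x²=0 ⇒ x=−14/5=-2.8000; min R=1−1/(4·5/14)=0.3000>−1
Confirm numerically:
  x=-2.694: |R|=0.89801 <1
  x=-2.205: |R|=0.53144 <1
  x=-1.422: |R|=0.30017 <1
  x=-1.175: |R|=0.31808 <1
  x=-3.228: |R|=1.49342 >1
  x=-2.998: |R|=1.21200 >1
  x=-2.928: |R|=1.13385 >1
Interval (-2.8000, 0).

(-2.8000, 0).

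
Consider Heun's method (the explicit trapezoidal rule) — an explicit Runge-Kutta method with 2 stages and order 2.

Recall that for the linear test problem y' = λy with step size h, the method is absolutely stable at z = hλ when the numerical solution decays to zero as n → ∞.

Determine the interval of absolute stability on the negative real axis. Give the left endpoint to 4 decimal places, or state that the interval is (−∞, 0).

On y'=λy, z=hλ:
  order 2, 2-stage ⇒ R(z)=1+z+z^2/2
  (e.g. R(-1.4)=0.58000, |R|=0.58000)

Find x<0 with |R(x)|<1.
x=-1.4: |R|=0.5800
|R(-0.9)|=0.5050 |R(-0.72)|=0.5392 |R(-0.64)|=0.5648
Bisect:
  x_lo=-2.8689 |R|=2.2464  x_hi=-0.0829 |R|=0.9206
  mid=-1.47589 |R|=0.61324 →hi
  mid=-2.17241 |R|=1.18727 →lo
  mid=-1.82415 |R|=0.83961 →hi
  mid=-1.99828 |R|=0.99828 →hi
  mid=-2.08534 |R|=1.08898 →lo
  mid=-2.04181 |R|=1.04268 →lo
  mid=-2.02004 |R|=1.02025 →lo
  mid=-2.00916 |R|=1.00920 →lo
  mid=-2.00372 |R|=1.00373 →lo
  mid=-2.00100 |R|=1.00100 →lo
  ...
  [-2.00015,-1.99998] ⇒ x*=-2.0000
So |R|<1 on (-2.0000, 0).

(-2.0000, 0).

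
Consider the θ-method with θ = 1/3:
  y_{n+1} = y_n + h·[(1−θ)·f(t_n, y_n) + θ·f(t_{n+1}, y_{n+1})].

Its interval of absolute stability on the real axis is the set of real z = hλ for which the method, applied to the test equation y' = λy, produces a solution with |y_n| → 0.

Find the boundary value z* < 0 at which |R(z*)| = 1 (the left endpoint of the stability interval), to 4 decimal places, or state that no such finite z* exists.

Set f=λy, z=hλ:
  y_{n+1} = y_n + z·[2/3·y_n + 1/3·y_{n+1}] ⇒ (1 − 1/3z)y_{n+1} = (1 + 2/3z)y_n
  R(z) = (1 + 2/3z)/(1 − 1/3z).

Find x<0 with |R(x)|<1.
x=-1.76: |R|=0.1092
R=−1: 1+2/3x = −1+1/3x ⇒ -1/3x=2 ⇒ x=2/(-1/3)=-6.0000
Confirm numerically:
  x=-4.384: |R|=0.78115 <1
  x=-4.075: |R|=0.72792 <1
  x=-3.145: |R|=0.53539 <1
  x=-2.438: |R|=0.34498 <1
  x=-6.522: |R|=1.05482 >1
  x=-6.137: |R|=1.01499 >1
So |R|<1 on (-6.0000, 0).

left endpoint -6.0000.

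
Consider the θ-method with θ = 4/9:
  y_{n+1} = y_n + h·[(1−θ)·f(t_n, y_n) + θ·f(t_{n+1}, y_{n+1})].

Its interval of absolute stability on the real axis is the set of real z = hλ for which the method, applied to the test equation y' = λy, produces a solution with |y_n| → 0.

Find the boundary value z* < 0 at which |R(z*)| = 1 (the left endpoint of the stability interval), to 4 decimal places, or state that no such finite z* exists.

On y'=λy, z=hλ:
  y_{n+1} = y_n + z·[5/9·y_n + 4/9·y_{n+1}] ⇒ (1 − 4/9z)y_{n+1} = (1 + 5/9z)y_n
  Hence R(z) = (1 + 5/9z)/(1 − 4/9z).

Boundary: |R(x)|=1, x<0.
x=-1.75: |R|=0.0156
R=−1: 1+5/9x = −1+4/9x ⇒ -1/9x=2 ⇒ x=2/(-1/9)=-18.0000
Confirm numerically:
  x=-16.195: |R|=0.97554 <1
  x=-15.488: |R|=0.96460 <1
  x=-9.264: |R|=0.81032 <1
  x=-18.221: |R|=1.00270 >1
  x=-18.101: |R|=1.00124 >1
  x=-18.078: |R|=1.00096 >1
So |R|<1 on (-18.0000, 0).

left endpoint -18.0000.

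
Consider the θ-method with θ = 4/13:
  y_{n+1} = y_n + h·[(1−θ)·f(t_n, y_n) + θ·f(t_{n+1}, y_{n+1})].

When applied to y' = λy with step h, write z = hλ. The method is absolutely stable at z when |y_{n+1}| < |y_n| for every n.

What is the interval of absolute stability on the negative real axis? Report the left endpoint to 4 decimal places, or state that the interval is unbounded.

On y'=λy, z=hλ:
  y_{n+1} = y_n + z·[9/13·y_n + 4/13·y_{n+1}] ⇒ (1 − 4/13z)y_{n+1} = (1 + 9/13z)y_n
  R(z) = (1 + 9/13z)/(1 − 4/13z).

Need |R(x)|<1, x<0.
x=-1.34: |R|=0.0512
R=−1: 1+9/13x = −1+4/13x ⇒ -5/13x=2 ⇒ x=2/(-5/13)=-5.2000
Confirm numerically:
  x=-5.125: |R|=0.98881 <1
  x=-4.333: |R|=0.85708 <1
  x=-3.284: |R|=0.63346 <1
  x=-5.713: |R|=1.07154 >1
  x=-5.530: |R|=1.04698 >1
  x=-5.438: |R|=1.03424 >1
Stable set (-5.2000, 0).

z∈(-5.2000,0).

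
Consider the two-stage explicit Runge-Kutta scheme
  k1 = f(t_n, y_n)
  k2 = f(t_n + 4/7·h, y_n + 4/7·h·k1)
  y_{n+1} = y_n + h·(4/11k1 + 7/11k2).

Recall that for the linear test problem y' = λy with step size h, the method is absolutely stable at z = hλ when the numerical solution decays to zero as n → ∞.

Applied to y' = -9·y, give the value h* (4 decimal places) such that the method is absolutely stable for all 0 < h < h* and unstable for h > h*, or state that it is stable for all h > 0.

On y'=λy, z=hλ:
  k1=λy_n ⇒ h·k1=z·y_n;  k2=λ(1+4/7z)y_n ⇒ h·k2=z(1+4/7z)y_n
  y_{n+1}/y_n = 1 + 4/11z + 7/11z(1+4/7z) = 1 + z + 4/11z²
  ⇒ R(z) = 1 + z + 4/11z².

Need |R(x)|<1, x<0.
x=-0.96: |R|=0.3751
R=1: x+4/11x²=0 ⇒ x=−11/4=-2.7500; min R=1−1/(4·4/11)=0.3125>−1
Confirm numerically:
  x=-2.716: |R|=0.96642 <1
  x=-2.244: |R|=0.58710 <1
  x=-1.996: |R|=0.45273 <1
  x=-1.953: |R|=0.43399 <1
  x=-3.077: |R|=1.36588 >1
  x=-3.011: |R|=1.28577 >1
So |R|<1 on (-2.7500, 0).

(-2.7500,0); λ=-9 ⇒ h* = (11/4)/9 = 0.3056.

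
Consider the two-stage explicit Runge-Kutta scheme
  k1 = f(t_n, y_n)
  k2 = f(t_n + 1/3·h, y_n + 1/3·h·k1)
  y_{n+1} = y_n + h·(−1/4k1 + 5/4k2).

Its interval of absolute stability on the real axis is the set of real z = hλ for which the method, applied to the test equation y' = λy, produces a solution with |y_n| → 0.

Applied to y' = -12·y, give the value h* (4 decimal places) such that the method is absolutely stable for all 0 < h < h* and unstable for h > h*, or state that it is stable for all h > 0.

Set f=λy, z=hλ:
  k1=λy_n ⇒ h·k1=z·y_n;  k2=λ(1+1/3z)y_n ⇒ h·k2=z(1+1/3z)y_n
  y_{n+1}/y_n = 1 − 1/4z + 5/4z(1+1/3z) = 1 + z + 5/12z²
  Hence R(z) = 1 + z + 5/12z².

Solve |R(x)|<1 on ℝ⁻.
x=-0.51: |R|=0.5984
R=1: x+5/12x²=0 ⇒ x=−12/5=-2.4000; min R=1−1/(4·5/12)=0.4000>−1
Confirm numerically:
  x=-2.296: |R|=0.90051 <1
  x=-2.166: |R|=0.78881 <1
  x=-1.795: |R|=0.54751 <1
  x=-2.942: |R|=1.66440 >1
  x=-2.728: |R|=1.37283 >1
  x=-2.442: |R|=1.04274 >1
Stable set (-2.4000, 0).

(-2.4000,0); λ=-12 ⇒ h* = (12/5)/12 = 0.2000.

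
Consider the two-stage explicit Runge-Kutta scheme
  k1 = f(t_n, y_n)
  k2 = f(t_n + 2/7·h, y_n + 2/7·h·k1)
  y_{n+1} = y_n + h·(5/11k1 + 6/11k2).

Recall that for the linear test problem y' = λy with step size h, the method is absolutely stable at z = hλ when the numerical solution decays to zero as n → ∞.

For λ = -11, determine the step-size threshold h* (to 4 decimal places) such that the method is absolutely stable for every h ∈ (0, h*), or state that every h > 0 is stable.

(-6.4167,0); λ=-11 ⇒ h* = (77/12)/11 = 0.5833.

On y'=λy, z=hλ:
  k1=λy_n ⇒ h·k1=z·y_n;  k2=λ(1+2/7z)y_n ⇒ h·k2=z(1+2/7z)y_n
  y_{n+1}/y_n = 1 + 5/11z + 6/11z(1+2/7z) = 1 + z + 12/77z²
  ⇒ R(z) = 1 + z + 12/77z².

Find x<0 with |R(x)|<1.
x=-0.49: |R|=0.5474
R=1: x+12/77x²=0 ⇒ x=−77/12=-6.4167; min R=1−1/(4·12/77)=-0.6042>−1
Confirm numerically:
  x=-6.391: |R|=0.97444 <1
  x=-6.198: |R|=0.78879 <1
  x=-3.359: |R|=0.60063 <1
  x=-6.788: |R|=1.39282 >1
  x=-6.567: |R|=1.15386 >1
Stable set (-6.4167, 0).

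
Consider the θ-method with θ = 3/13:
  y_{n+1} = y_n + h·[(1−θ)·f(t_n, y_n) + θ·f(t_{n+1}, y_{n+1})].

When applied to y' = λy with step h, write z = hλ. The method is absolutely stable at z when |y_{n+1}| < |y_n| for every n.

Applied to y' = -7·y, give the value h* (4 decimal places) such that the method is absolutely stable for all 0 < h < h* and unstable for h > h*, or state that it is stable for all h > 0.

With y'=λy (z=hλ):
  y_{n+1} = y_n + z·[10/13·y_n + 3/13·y_{n+1}] ⇒ (1 − 3/13z)y_{n+1} = (1 + 10/13z)y_n
  R(z) = (1 + 10/13z)/(1 − 3/13z).

Find x<0 with |R(x)|<1.
x=-1.5: |R|=0.1143
R=−1: 1+10/13x = −1+3/13x ⇒ -7/13x=2 ⇒ x=2/(-7/13)=-3.7143
Confirm numerically:
  x=-2.737: |R|=0.67748 <1
  x=-2.309: |R|=0.50635 <1
  x=-2.217: |R|=0.46664 <1
  x=-4.243: |R|=1.14385 >1
  x=-4.080: |R|=1.10143 >1
Interval (-3.7143, 0).

(-3.7143,0); λ=-7 ⇒ h* = (26/7)/7 = 0.5306.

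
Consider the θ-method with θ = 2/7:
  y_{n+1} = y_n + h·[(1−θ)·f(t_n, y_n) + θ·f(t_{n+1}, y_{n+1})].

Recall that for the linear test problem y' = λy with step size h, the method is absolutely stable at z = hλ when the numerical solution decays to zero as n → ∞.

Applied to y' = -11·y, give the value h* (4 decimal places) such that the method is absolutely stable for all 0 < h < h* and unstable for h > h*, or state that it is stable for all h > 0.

Set f=λy, z=hλ:
  y_{n+1} = y_n + z·[5/7·y_n + 2/7·y_{n+1}] ⇒ (1 − 2/7z)y_{n+1} = (1 + 5/7z)y_n
  so R(z) = (1 + 5/7z)/(1 − 2/7z).

Boundary: |R(x)|=1, x<0.
x=-1.43: |R|=0.0152
R=−1: 1+5/7x = −1+2/7x ⇒ -3/7x=2 ⇒ x=2/(-3/7)=-4.6667
Confirm numerically:
  x=-4.332: |R|=0.93590 <1
  x=-3.004: |R|=0.61654 <1
  x=-2.101: |R|=0.31289 <1
  x=-1.871: |R|=0.21923 <1
  x=-5.229: |R|=1.09663 >1
  x=-5.114: |R|=1.07790 >1
  x=-4.945: |R|=1.04944 >1
So |R|<1 on (-4.6667, 0).

(-4.6667,0); λ=-11 ⇒ h* = (14/3)/11 = 0.4242.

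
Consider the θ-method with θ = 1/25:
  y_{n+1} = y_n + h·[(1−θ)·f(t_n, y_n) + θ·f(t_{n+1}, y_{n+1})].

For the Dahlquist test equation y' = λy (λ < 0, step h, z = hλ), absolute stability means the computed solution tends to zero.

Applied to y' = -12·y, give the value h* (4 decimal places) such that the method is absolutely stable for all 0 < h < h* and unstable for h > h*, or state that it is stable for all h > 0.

Test eqn y'=λy, z=hλ:
  y_{n+1} = y_n + z·[24/25·y_n + 1/25·y_{n+1}] ⇒ (1 − 1/25z)y_{n+1} = (1 + 24/25z)y_n
  so R(z) = (1 + 24/25z)/(1 − 1/25z).

Boundary: |R(x)|=1, x<0.
x=-0.92: |R|=0.1127
R=−1: 1+24/25x = −1+1/25x ⇒ -23/25x=2 ⇒ x=2/(-23/25)=-2.1739
Confirm numerically:
  x=-2.007: |R|=0.85785 <1
  x=-1.618: |R|=0.51965 <1
  x=-1.155: |R|=0.10400 <1
  x=-2.536: |R|=1.30244 >1
  x=-2.396: |R|=1.18645 >1
  x=-2.369: |R|=1.16394 >1
Stable set (-2.1739, 0).

(-2.1739,0); λ=-12 ⇒ h* = (50/23)/12 = 0.1812.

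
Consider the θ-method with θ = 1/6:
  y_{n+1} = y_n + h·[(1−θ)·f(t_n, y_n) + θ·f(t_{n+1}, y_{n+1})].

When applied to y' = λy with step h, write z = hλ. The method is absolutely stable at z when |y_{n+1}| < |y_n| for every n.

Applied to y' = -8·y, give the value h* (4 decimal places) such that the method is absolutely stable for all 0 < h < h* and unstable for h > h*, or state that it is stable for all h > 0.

(-3.0000,0); λ=-8 ⇒ h* = (3)/8 = 0.3750.

Test eqn y'=λy, z=hλ:
  y_{n+1} = y_n + z·[5/6·y_n + 1/6·y_{n+1}] ⇒ (1 − 1/6z)y_{n+1} = (1 + 5/6z)y_n
  so R(z) = (1 + 5/6z)/(1 − 1/6z).

Boundary: |R(x)|=1, x<0.
x=-0.67: |R|=0.3973
R=−1: 1+5/6x = −1+1/6x ⇒ -2/3x=2 ⇒ x=2/(-2/3)=-3.0000
Confirm numerically:
  x=-2.931: |R|=0.96910 <1
  x=-1.997: |R|=0.49831 <1
  x=-1.311: |R|=0.07591 <1
  x=-3.542: |R|=1.22721 >1
  x=-3.508: |R|=1.21371 >1
  x=-3.148: |R|=1.06471 >1
Interval (-3.0000, 0).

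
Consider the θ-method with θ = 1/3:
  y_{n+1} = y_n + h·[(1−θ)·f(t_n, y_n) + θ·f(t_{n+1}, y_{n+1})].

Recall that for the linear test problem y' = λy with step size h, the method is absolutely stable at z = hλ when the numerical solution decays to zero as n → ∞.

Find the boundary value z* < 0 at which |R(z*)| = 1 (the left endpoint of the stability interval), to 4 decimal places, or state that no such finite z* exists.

Test eqn y'=λy, z=hλ:
  y_{n+1} = y_n + z·[2/3·y_n + 1/3·y_{n+1}] ⇒ (1 − 1/3z)y_{n+1} = (1 + 2/3z)y_n
  R(z) = (1 + 2/3z)/(1 − 1/3z).

Need |R(x)|<1, x<0.
x=-1.01: |R|=0.2444
R=−1: 1+2/3x = −1+1/3x ⇒ -1/3x=2 ⇒ x=2/(-1/3)=-6.0000
Confirm numerically:
  x=-3.908: |R|=0.69716 <1
  x=-3.732: |R|=0.66310 <1
  x=-3.539: |R|=0.62364 <1
  x=-2.467: |R|=0.35376 <1
  x=-6.213: |R|=1.02312 >1
  x=-6.189: |R|=1.02057 >1
  x=-6.127: |R|=1.01391 >1
Interval (-6.0000, 0).

z* = -6.0000.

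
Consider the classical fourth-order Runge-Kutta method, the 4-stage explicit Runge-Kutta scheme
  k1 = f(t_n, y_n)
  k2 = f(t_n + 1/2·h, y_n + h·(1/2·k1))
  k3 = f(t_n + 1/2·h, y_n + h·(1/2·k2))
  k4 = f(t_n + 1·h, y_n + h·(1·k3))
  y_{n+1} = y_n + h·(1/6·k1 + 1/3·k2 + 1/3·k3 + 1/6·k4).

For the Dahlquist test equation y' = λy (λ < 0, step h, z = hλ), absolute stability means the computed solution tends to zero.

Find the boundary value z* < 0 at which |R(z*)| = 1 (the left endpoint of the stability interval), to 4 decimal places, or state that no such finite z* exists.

z* = -2.7853.

Set f=λy, z=hλ:
  order 4, 4-stage ⇒ R(z)=1+z+z^2/2+z^3/6+z^4/24
  (e.g. R(-1.25)=0.30745, |R|=0.30745)

Solve |R(x)|<1 on ℝ⁻.
x=-1.25: |R|=0.3075
|R(-1.43)|=0.2793 |R(-0.98)|=0.3818 |R(-0.52)|=0.5948
Bisect:
  x_lo=-3.6508 |R|=3.3055  x_hi=-0.1790 |R|=0.8361
  mid=-1.91491 |R|=0.30849 →hi
  mid=-2.78287 |R|=0.99635 →hi
  mid=-3.21684 |R|=1.87095 →lo
  mid=-2.99985 |R|=1.37471 →lo
  mid=-2.89136 |R|=1.17205 →lo
  mid=-2.83711 |R|=1.08098 →lo
  mid=-2.80999 |R|=1.03788 →lo
  ...
  [-2.78541,-2.78520] ⇒ x*=-2.7853
So |R|<1 on (-2.7853, 0).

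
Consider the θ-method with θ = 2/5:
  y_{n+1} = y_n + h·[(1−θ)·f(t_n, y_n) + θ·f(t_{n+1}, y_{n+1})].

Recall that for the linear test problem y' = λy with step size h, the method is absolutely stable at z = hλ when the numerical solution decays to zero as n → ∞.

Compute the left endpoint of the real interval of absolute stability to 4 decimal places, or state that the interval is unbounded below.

Set f=λy, z=hλ:
  y_{n+1} = y_n + z·[3/5·y_n + 2/5·y_{n+1}] ⇒ (1 − 2/5z)y_{n+1} = (1 + 3/5z)y_n
  R(z) = (1 + 3/5z)/(1 − 2/5z).

Need |R(x)|<1, x<0.
x=-1.74: |R|=0.0259
R=−1: 1+3/5x = −1+2/5x ⇒ -1/5x=2 ⇒ x=2/(-1/5)=-10.0000
Confirm numerically:
  x=-9.977: |R|=0.99908 <1
  x=-9.036: |R|=0.95822 <1
  x=-6.175: |R|=0.77954 <1
  x=-10.183: |R|=1.00721 >1
  x=-10.143: |R|=1.00566 >1
Stable set (-10.0000, 0).

z* = -10.0000.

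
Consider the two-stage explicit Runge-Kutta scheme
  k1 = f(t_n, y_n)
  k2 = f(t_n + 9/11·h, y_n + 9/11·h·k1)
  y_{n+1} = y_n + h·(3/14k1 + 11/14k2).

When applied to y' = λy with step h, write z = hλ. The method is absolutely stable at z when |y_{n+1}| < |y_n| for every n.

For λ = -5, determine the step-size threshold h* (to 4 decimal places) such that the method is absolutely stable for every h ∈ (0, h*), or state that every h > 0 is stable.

(-1.5556,0); λ=-5 ⇒ h* = (14/9)/5 = 0.3111.

Set f=λy, z=hλ:
  k1=λy_n ⇒ h·k1=z·y_n;  k2=λ(1+9/11z)y_n ⇒ h·k2=z(1+9/11z)y_n
  y_{n+1}/y_n = 1 + 3/14z + 11/14z(1+9/11z) = 1 + z + 9/14z²
  Hence R(z) = 1 + z + 9/14z².

Solve |R(x)|<1 on ℝ⁻.
x=-1.48: |R|=0.9281
R=1: x+9/14x²=0 ⇒ x=−14/9=-1.5556; min R=1−1/(4·9/14)=0.6111>−1
Confirm numerically:
  x=-1.419: |R|=0.87543 <1
  x=-1.389: |R|=0.85128 <1
  x=-0.885: |R|=0.61850 <1
  x=-1.870: |R|=1.37801 >1
  x=-1.705: |R|=1.16380 >1
So |R|<1 on (-1.5556, 0).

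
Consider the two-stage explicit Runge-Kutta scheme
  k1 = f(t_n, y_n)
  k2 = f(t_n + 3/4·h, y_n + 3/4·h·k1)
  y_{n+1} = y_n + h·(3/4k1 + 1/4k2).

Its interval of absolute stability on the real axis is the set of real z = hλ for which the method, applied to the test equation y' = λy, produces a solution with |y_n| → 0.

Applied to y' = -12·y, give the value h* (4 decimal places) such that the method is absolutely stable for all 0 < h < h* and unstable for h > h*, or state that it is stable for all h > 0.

(-5.3333,0); λ=-12 ⇒ h* = (16/3)/12 = 0.4444.

With y'=λy (z=hλ):
  k1=λy_n ⇒ h·k1=z·y_n;  k2=λ(1+3/4z)y_n ⇒ h·k2=z(1+3/4z)y_n
  y_{n+1}/y_n = 1 + 3/4z + 1/4z(1+3/4z) = 1 + z + 3/16z²
  R(z) = 1 + z + 3/16z².

Find x<0 with |R(x)|<1.
x=-1.41: |R|=0.0372
R=1: x+3/16x²=0 ⇒ x=−16/3=-5.3333; min R=1−1/(4·3/16)=-0.3333>−1
Confirm numerically:
  x=-4.949: |R|=0.64336 <1
  x=-3.792: |R|=0.09589 <1
  x=-2.167: |R|=0.28652 <1
  x=-5.386: |R|=1.05319 >1
  x=-5.369: |R|=1.03591 >1
Stable set (-5.3333, 0).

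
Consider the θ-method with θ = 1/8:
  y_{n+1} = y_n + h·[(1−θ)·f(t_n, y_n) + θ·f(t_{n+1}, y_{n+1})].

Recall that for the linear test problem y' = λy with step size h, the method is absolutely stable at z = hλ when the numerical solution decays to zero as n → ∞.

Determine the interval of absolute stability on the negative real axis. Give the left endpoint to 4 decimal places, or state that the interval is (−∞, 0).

(-2.6667, 0).

Test eqn y'=λy, z=hλ:
  y_{n+1} = y_n + z·[7/8·y_n + 1/8·y_{n+1}] ⇒ (1 − 1/8z)y_{n+1} = (1 + 7/8z)y_n
  Hence R(z) = (1 + 7/8z)/(1 − 1/8z).

Boundary: |R(x)|=1, x<0.
x=-0.73: |R|=0.3310
R=−1: 1+7/8x = −1+1/8x ⇒ -3/4x=2 ⇒ x=2/(-3/4)=-2.6667
Confirm numerically:
  x=-2.470: |R|=0.88730 <1
  x=-2.216: |R|=0.73532 <1
  x=-1.390: |R|=0.18424 <1
  x=-3.249: |R|=1.31061 >1
  x=-2.947: |R|=1.15365 >1
  x=-2.743: |R|=1.04263 >1
Stable set (-2.6667, 0).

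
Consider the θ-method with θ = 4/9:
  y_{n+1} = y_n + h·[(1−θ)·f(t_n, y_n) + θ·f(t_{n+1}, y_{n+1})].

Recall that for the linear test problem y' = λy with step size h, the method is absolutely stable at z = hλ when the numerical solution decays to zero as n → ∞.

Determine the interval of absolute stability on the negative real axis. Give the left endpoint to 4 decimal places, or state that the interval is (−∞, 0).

(-18.0000, 0).

Test eqn y'=λy, z=hλ:
  y_{n+1} = y_n + z·[5/9·y_n + 4/9·y_{n+1}] ⇒ (1 − 4/9z)y_{n+1} = (1 + 5/9z)y_n
  Hence R(z) = (1 + 5/9z)/(1 − 4/9z).

Need |R(x)|<1, x<0.
x=-1.09: |R|=0.2657
R=−1: 1+5/9x = −1+4/9x ⇒ -1/9x=2 ⇒ x=2/(-1/9)=-18.0000
Confirm numerically:
  x=-16.890: |R|=0.98550 <1
  x=-16.264: |R|=0.97656 <1
  x=-13.426: |R|=0.92705 <1
  x=-18.592: |R|=1.00710 >1
  x=-18.399: |R|=1.00483 >1
Interval (-18.0000, 0).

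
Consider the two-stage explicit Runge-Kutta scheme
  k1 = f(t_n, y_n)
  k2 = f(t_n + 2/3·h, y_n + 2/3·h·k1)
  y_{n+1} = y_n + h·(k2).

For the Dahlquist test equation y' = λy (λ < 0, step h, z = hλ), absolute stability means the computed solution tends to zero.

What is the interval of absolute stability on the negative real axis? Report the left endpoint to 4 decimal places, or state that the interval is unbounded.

(-1.5000, 0).

On y'=λy, z=hλ:
  k1=λy_n ⇒ h·k1=z·y_n;  k2=λ(1+2/3z)y_n ⇒ h·k2=z(1+2/3z)y_n
  y_{n+1}/y_n = 1 + z(1+2/3z) = 1 + z + 2/3z²
  R(z) = 1 + z + 2/3z².

Find x<0 with |R(x)|<1.
x=-1.17: |R|=0.7426
R=1: x+2/3x²=0 ⇒ x=−3/2=-1.5000; min R=1−1/(4·2/3)=0.6250>−1
Confirm numerically:
  x=-1.307: |R|=0.83183 <1
  x=-1.292: |R|=0.82084 <1
  x=-1.073: |R|=0.69455 <1
  x=-1.051: |R|=0.68540 <1
  x=-1.747: |R|=1.28767 >1
  x=-1.691: |R|=1.21532 >1
  x=-1.682: |R|=1.20408 >1
Interval (-1.5000, 0).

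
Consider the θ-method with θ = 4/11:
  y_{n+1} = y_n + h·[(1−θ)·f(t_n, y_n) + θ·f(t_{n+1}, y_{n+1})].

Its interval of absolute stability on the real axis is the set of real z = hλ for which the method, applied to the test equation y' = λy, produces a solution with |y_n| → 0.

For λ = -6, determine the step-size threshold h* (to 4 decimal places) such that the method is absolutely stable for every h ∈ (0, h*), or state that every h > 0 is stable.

Test eqn y'=λy, z=hλ:
  y_{n+1} = y_n + z·[7/11·y_n + 4/11·y_{n+1}] ⇒ (1 − 4/11z)y_{n+1} = (1 + 7/11z)y_n
  ⇒ R(z) = (1 + 7/11z)/(1 − 4/11z).

Need |R(x)|<1, x<0.
x=-1.79: |R|=0.0843
R=−1: 1+7/11x = −1+4/11x ⇒ -3/11x=2 ⇒ x=2/(-3/11)=-7.3333
Confirm numerically:
  x=-6.291: |R|=0.91353 <1
  x=-4.888: |R|=0.75988 <1
  x=-4.337: |R|=0.68291 <1
  x=-3.149: |R|=0.46800 <1
  x=-7.932: |R|=1.04203 >1
  x=-7.799: |R|=1.03311 >1
  x=-7.482: |R|=1.01090 >1
Stable set (-7.3333, 0).

(-7.3333,0); λ=-6 ⇒ h* = (22/3)/6 = 1.2222.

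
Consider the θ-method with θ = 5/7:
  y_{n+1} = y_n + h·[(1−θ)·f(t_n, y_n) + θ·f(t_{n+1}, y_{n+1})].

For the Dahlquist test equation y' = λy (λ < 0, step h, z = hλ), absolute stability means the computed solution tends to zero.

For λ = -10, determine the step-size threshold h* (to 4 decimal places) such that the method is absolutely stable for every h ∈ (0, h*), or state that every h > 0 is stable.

(−∞, 0) — no finite endpoint. Any h>0 works for λ=-10.

On y'=λy, z=hλ:
  y_{n+1} = y_n + z·[2/7·y_n + 5/7·y_{n+1}] ⇒ (1 − 5/7z)y_{n+1} = (1 + 2/7z)y_n
  Hence R(z) = (1 + 2/7z)/(1 − 5/7z).

Solve |R(x)|<1 on ℝ⁻.
x=-0.35: |R|=0.7200
x=-2: |R|=0.1765
x=-10: |R|=0.2281
x=-100: |R|=0.3807
θ=5/7≥1/2 ⇒ |1+2/7x|<|1−5/7x| ∀x<0 ⇒ stable on all of ℝ⁻.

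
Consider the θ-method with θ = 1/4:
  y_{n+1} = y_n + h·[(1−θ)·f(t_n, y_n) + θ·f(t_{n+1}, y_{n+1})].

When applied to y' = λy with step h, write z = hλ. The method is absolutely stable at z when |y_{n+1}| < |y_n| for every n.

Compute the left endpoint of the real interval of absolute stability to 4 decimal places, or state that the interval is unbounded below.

z* = -4.0000.

Set f=λy, z=hλ:
  y_{n+1} = y_n + z·[3/4·y_n + 1/4·y_{n+1}] ⇒ (1 − 1/4z)y_{n+1} = (1 + 3/4z)y_n
  Hence R(z) = (1 + 3/4z)/(1 − 1/4z).

Boundary: |R(x)|=1, x<0.
x=-0.38: |R|=0.6530
R=−1: 1+3/4x = −1+1/4x ⇒ -1/2x=2 ⇒ x=2/(-1/2)=-4.0000
Confirm numerically:
  x=-3.705: |R|=0.92343 <1
  x=-2.749: |R|=0.62928 <1
  x=-2.537: |R|=0.55239 <1
  x=-1.937: |R|=0.30504 <1
  x=-4.412: |R|=1.09796 >1
  x=-4.272: |R|=1.06576 >1
  x=-4.155: |R|=1.03801 >1
Interval (-4.0000, 0).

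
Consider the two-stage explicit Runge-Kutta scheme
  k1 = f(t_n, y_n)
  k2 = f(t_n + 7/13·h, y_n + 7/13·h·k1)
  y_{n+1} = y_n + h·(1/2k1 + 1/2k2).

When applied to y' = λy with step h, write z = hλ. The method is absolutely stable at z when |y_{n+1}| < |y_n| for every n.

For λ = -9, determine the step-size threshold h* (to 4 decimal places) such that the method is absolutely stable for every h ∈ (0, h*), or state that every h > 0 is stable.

On y'=λy, z=hλ:
  k1=λy_n ⇒ h·k1=z·y_n;  k2=λ(1+7/13z)y_n ⇒ h·k2=z(1+7/13z)y_n
  y_{n+1}/y_n = 1 + 1/2z + 1/2z(1+7/13z) = 1 + z + 7/26z²
  Hence R(z) = 1 + z + 7/26z².

Boundary: |R(x)|=1, x<0.
x=-1.34: |R|=0.1434
R=1: x+7/26x²=0 ⇒ x=−26/7=-3.7143; min R=1−1/(4·7/26)=0.0714>−1
Confirm numerically:
  x=-3.004: |R|=0.42554 <1
  x=-2.530: |R|=0.19332 <1
  x=-1.866: |R|=0.07145 <1
  x=-4.118: |R|=1.44759 >1
  x=-4.060: |R|=1.37789 >1
Stable set (-3.7143, 0).

(-3.7143,0); λ=-9 ⇒ h* = (26/7)/9 = 0.4127.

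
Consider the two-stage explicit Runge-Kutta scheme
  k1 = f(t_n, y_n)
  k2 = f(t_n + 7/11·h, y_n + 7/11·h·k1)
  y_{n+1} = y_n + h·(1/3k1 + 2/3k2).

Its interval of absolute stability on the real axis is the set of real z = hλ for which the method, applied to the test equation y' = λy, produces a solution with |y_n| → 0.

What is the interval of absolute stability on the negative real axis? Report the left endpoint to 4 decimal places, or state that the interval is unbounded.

Set f=λy, z=hλ:
  k1=λy_n ⇒ h·k1=z·y_n;  k2=λ(1+7/11z)y_n ⇒ h·k2=z(1+7/11z)y_n
  y_{n+1}/y_n = 1 + 1/3z + 2/3z(1+7/11z) = 1 + z + 14/33z²
  Hence R(z) = 1 + z + 14/33z².

Solve |R(x)|<1 on ℝ⁻.
x=-0.98: |R|=0.4274
R=1: x+14/33x²=0 ⇒ x=−33/14=-2.3571; min R=1−1/(4·14/33)=0.4107>−1
Confirm numerically:
  x=-1.571: |R|=0.47605 <1
  x=-1.345: |R|=0.42247 <1
  x=-1.263: |R|=0.41374 <1
  x=-2.490: |R|=1.14035 >1
  x=-2.482: |R|=1.13147 >1
So |R|<1 on (-2.3571, 0).

(-2.3571, 0).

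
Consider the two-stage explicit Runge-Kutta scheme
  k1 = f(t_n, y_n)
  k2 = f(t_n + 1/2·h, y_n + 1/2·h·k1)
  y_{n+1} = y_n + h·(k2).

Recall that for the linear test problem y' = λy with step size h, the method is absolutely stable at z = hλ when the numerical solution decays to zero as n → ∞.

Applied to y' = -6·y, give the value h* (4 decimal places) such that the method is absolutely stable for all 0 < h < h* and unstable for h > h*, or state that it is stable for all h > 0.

Test eqn y'=λy, z=hλ:
  k1=λy_n ⇒ h·k1=z·y_n;  k2=λ(1+1/2z)y_n ⇒ h·k2=z(1+1/2z)y_n
  y_{n+1}/y_n = 1 + z(1+1/2z) = 1 + z + 1/2z²
  R(z) = 1 + z + 1/2z².

Boundary: |R(x)|=1, x<0.
x=-1.47: |R|=0.6104
R=1: x+1/2x²=0 ⇒ x=−2=-2.0000; min R=1−1/(4·1/2)=0.5000>−1
Confirm numerically:
  x=-1.061: |R|=0.50186 <1
  x=-1.008: |R|=0.50003 <1
  x=-0.835: |R|=0.51361 <1
  x=-2.470: |R|=1.58045 >1
  x=-2.407: |R|=1.48982 >1
  x=-2.096: |R|=1.10061 >1
Interval (-2.0000, 0).

(-2.0000,0); λ=-6 ⇒ h* = (2)/6 = 0.3333.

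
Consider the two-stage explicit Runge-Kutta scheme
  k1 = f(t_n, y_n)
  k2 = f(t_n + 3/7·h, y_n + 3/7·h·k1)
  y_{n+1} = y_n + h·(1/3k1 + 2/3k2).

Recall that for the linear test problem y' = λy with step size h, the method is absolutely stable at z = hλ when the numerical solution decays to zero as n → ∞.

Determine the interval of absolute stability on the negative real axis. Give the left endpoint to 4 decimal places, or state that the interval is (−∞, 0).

With y'=λy (z=hλ):
  k1=λy_n ⇒ h·k1=z·y_n;  k2=λ(1+3/7z)y_n ⇒ h·k2=z(1+3/7z)y_n
  y_{n+1}/y_n = 1 + 1/3z + 2/3z(1+3/7z) = 1 + z + 2/7z²
  ⇒ R(z) = 1 + z + 2/7z².

Find x<0 with |R(x)|<1.
x=-1.48: |R|=0.1458
R=1: x+2/7x²=0 ⇒ x=−7/2=-3.5000; min R=1−1/(4·2/7)=0.1250>−1
Confirm numerically:
  x=-3.453: |R|=0.95363 <1
  x=-3.033: |R|=0.59531 <1
  x=-2.609: |R|=0.33582 <1
  x=-1.949: |R|=0.13631 <1
  x=-3.944: |R|=1.50032 >1
  x=-3.567: |R|=1.06828 >1
Interval (-3.5000, 0).

z∈(-3.5000,0).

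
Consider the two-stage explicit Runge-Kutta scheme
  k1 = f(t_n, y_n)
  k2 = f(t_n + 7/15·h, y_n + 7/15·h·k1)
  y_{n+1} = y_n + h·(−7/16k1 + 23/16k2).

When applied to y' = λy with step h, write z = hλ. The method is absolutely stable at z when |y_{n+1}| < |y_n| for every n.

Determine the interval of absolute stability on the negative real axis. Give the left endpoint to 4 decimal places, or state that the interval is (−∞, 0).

On y'=λy, z=hλ:
  k1=λy_n ⇒ h·k1=z·y_n;  k2=λ(1+7/15z)y_n ⇒ h·k2=z(1+7/15z)y_n
  y_{n+1}/y_n = 1 − 7/16z + 23/16z(1+7/15z) = 1 + z + 161/240z²
  ⇒ R(z) = 1 + z + 161/240z².

Boundary: |R(x)|=1, x<0.
x=-1.5: |R|=1.0094
R=1: x+161/240x²=0 ⇒ x=−240/161=-1.4907; min R=1−1/(4·161/240)=0.6273>−1
Confirm numerically:
  x=-1.174: |R|=0.75059 <1
  x=-1.160: |R|=0.74267 <1
  x=-0.965: |R|=0.65970 <1
  x=-0.893: |R|=0.64196 <1
  x=-1.734: |R|=1.28303 >1
  x=-1.586: |R|=1.10141 >1
So |R|<1 on (-1.4907, 0).

z∈(-1.4907,0).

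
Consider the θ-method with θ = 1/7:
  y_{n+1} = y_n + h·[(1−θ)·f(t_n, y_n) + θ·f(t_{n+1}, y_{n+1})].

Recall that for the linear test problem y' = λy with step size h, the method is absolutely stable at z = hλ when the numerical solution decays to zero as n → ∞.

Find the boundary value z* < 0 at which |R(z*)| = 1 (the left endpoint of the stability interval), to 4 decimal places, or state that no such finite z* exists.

Test eqn y'=λy, z=hλ:
  y_{n+1} = y_n + z·[6/7·y_n + 1/7·y_{n+1}] ⇒ (1 − 1/7z)y_{n+1} = (1 + 6/7z)y_n
  Hence R(z) = (1 + 6/7z)/(1 − 1/7z).

Need |R(x)|<1, x<0.
x=-0.75: |R|=0.3226
R=−1: 1+6/7x = −1+1/7x ⇒ -5/7x=2 ⇒ x=2/(-5/7)=-2.8000
Confirm numerically:
  x=-2.566: |R|=0.87769 <1
  x=-2.004: |R|=0.55797 <1
  x=-1.922: |R|=0.50796 <1
  x=-3.194: |R|=1.19325 >1
  x=-2.936: |R|=1.06844 >1
Stable set (-2.8000, 0).

z* = -2.8000.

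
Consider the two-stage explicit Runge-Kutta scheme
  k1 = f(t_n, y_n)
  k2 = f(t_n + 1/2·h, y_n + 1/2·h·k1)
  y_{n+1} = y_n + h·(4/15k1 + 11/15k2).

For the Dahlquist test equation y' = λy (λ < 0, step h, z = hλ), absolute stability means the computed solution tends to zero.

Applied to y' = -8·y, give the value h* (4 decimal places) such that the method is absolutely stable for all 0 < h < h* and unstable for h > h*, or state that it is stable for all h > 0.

Test eqn y'=λy, z=hλ:
  k1=λy_n ⇒ h·k1=z·y_n;  k2=λ(1+1/2z)y_n ⇒ h·k2=z(1+1/2z)y_n
  y_{n+1}/y_n = 1 + 4/15z + 11/15z(1+1/2z) = 1 + z + 11/30z²
  R(z) = 1 + z + 11/30z².

Need |R(x)|<1, x<0.
x=-1.39: |R|=0.3184
R=1: x+11/30x²=0 ⇒ x=−30/11=-2.7273; min R=1−1/(4·11/30)=0.3182>−1
Confirm numerically:
  x=-2.602: |R|=0.88048 <1
  x=-2.463: |R|=0.76134 <1
  x=-2.219: |R|=0.58645 <1
  x=-1.560: |R|=0.33232 <1
  x=-2.863: |R|=1.14248 >1
  x=-2.768: |R|=1.04134 >1
Interval (-2.7273, 0).

(-2.7273,0); λ=-8 ⇒ h* = (30/11)/8 = 0.3409.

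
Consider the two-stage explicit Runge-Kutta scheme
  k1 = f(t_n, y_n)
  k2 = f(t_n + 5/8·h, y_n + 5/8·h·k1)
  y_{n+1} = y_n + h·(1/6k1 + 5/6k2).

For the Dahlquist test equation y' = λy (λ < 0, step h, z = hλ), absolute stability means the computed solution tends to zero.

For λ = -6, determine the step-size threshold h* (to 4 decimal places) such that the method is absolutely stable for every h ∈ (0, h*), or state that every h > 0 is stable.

With y'=λy (z=hλ):
  k1=λy_n ⇒ h·k1=z·y_n;  k2=λ(1+5/8z)y_n ⇒ h·k2=z(1+5/8z)y_n
  y_{n+1}/y_n = 1 + 1/6z + 5/6z(1+5/8z) = 1 + z + 25/48z²
  Hence R(z) = 1 + z + 25/48z².

Find x<0 with |R(x)|<1.
x=-1.11: |R|=0.5317
R=1: x+25/48x²=0 ⇒ x=−48/25=-1.9200; min R=1−1/(4·25/48)=0.5200>−1
Confirm numerically:
  x=-1.518: |R|=0.68217 <1
  x=-1.483: |R|=0.66246 <1
  x=-0.886: |R|=0.52285 <1
  x=-2.141: |R|=1.24644 >1
  x=-2.047: |R|=1.13540 >1
  x=-1.996: |R|=1.07901 >1
So |R|<1 on (-1.9200, 0).

(-1.9200,0); λ=-6 ⇒ h* = (48/25)/6 = 0.3200.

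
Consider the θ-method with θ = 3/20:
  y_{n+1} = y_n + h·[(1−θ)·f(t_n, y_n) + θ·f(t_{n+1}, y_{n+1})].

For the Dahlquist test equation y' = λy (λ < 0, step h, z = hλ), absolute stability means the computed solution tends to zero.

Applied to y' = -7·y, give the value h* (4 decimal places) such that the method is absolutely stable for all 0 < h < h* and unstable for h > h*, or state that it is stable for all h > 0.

With y'=λy (z=hλ):
  y_{n+1} = y_n + z·[17/20·y_n + 3/20·y_{n+1}] ⇒ (1 − 3/20z)y_{n+1} = (1 + 17/20z)y_n
  R(z) = (1 + 17/20z)/(1 − 3/20z).

Solve |R(x)|<1 on ℝ⁻.
x=-0.61: |R|=0.4411
R=−1: 1+17/20x = −1+3/20x ⇒ -7/10x=2 ⇒ x=2/(-7/10)=-2.8571
Confirm numerically:
  x=-2.694: |R|=0.91867 <1
  x=-2.492: |R|=0.81395 <1
  x=-2.318: |R|=0.71997 <1
  x=-2.032: |R|=0.55733 <1
  x=-3.349: |R|=1.22917 >1
  x=-3.257: |R|=1.18804 >1
  x=-3.157: |R|=1.14245 >1
Stable set (-2.8571, 0).

(-2.8571,0); λ=-7 ⇒ h* = (20/7)/7 = 0.4082.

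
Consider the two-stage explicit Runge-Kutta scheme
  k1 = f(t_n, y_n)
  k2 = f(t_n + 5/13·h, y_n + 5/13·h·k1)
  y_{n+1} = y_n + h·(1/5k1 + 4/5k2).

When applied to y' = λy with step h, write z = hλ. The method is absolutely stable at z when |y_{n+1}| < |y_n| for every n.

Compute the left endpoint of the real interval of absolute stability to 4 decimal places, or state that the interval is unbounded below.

Test eqn y'=λy, z=hλ:
  k1=λy_n ⇒ h·k1=z·y_n;  k2=λ(1+5/13z)y_n ⇒ h·k2=z(1+5/13z)y_n
  y_{n+1}/y_n = 1 + 1/5z + 4/5z(1+5/13z) = 1 + z + 4/13z²
  so R(z) = 1 + z + 4/13z².

Find x<0 with |R(x)|<1.
x=-1.33: |R|=0.2143
R=1: x+4/13x²=0 ⇒ x=−13/4=-3.2500; min R=1−1/(4·4/13)=0.1875>−1
Confirm numerically:
  x=-3.157: |R|=0.90966 <1
  x=-2.243: |R|=0.30502 <1
  x=-2.002: |R|=0.23123 <1
  x=-3.437: |R|=1.19776 >1
  x=-3.431: |R|=1.19108 >1
  x=-3.425: |R|=1.18442 >1
So |R|<1 on (-3.2500, 0).

z* = -3.2500.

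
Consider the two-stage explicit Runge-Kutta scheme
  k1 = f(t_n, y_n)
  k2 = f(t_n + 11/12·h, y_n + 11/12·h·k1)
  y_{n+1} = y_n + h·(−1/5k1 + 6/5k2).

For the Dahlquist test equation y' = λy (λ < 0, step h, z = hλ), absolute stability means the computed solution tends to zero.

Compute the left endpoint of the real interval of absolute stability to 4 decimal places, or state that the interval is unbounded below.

left endpoint -0.9091.

Test eqn y'=λy, z=hλ:
  k1=λy_n ⇒ h·k1=z·y_n;  k2=λ(1+11/12z)y_n ⇒ h·k2=z(1+11/12z)y_n
  y_{n+1}/y_n = 1 − 1/5z + 6/5z(1+11/12z) = 1 + z + 11/10z²
  Hence R(z) = 1 + z + 11/10z².

Need |R(x)|<1, x<0.
x=-0.76: |R|=0.8754
R=1: x+11/10x²=0 ⇒ x=−10/11=-0.9091; min R=1−1/(4·11/10)=0.7727>−1
Confirm numerically:
  x=-0.772: |R|=0.88358 <1
  x=-0.622: |R|=0.80357 <1
  x=-0.572: |R|=0.78790 <1
  x=-1.508: |R|=1.99347 >1
  x=-1.374: |R|=1.70266 >1
  x=-1.117: |R|=1.25546 >1
Interval (-0.9091, 0).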